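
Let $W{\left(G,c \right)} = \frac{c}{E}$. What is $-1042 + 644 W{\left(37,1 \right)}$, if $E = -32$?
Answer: $- \frac{8497}{8} \approx -1062.1$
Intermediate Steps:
$W{\left(G,c \right)} = - \frac{c}{32}$ ($W{\left(G,c \right)} = \frac{c}{-32} = c \left(- \frac{1}{32}\right) = - \frac{c}{32}$)
$-1042 + 644 W{\left(37,1 \right)} = -1042 + 644 \left(\left(- \frac{1}{32}\right) 1\right) = -1042 + 644 \left(- \frac{1}{32}\right) = -1042 - \frac{161}{8} = - \frac{8497}{8}$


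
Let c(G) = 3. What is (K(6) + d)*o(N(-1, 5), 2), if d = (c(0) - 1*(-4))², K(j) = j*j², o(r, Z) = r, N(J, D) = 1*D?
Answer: 1325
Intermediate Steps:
N(J, D) = D
K(j) = j³
d = 49 (d = (3 - 1*(-4))² = (3 + 4)² = 7² = 49)
(K(6) + d)*o(N(-1, 5), 2) = (6³ + 49)*5 = (216 + 49)*5 = 265*5 = 1325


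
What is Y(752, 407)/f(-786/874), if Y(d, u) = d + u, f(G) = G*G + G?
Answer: -221333071/17292 ≈ -12800.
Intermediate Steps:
f(G) = G + G² (f(G) = G² + G = G + G²)
Y(752, 407)/f(-786/874) = (752 + 407)/(((-786/874)*(1 - 786/874))) = 1159/(((-786*1/874)*(1 - 786*1/874))) = 1159/((-393*(1 - 393/437)/437)) = 1159/((-393/437*44/437)) = 1159/(-17292/190969) = 1159*(-190969/17292) = -221333071/17292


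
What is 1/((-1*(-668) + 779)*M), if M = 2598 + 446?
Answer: 1/4404668 ≈ 2.2703e-7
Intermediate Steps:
M = 3044
1/((-1*(-668) + 779)*M) = 1/((-1*(-668) + 779)*3044) = (1/3044)/(668 + 779) = (1/3044)/1447 = (1/1447)*(1/3044) = 1/4404668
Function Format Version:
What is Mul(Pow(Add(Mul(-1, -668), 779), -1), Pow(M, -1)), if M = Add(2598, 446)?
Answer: Rational(1, 4404668) ≈ 2.2703e-7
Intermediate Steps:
M = 3044
Mul(Pow(Add(Mul(-1, -668), 779), -1), Pow(M, -1)) = Mul(Pow(Add(Mul(-1, -668), 779), -1), Pow(3044, -1)) = Mul(Pow(Add(668, 779), -1), Rational(1, 3044)) = Mul(Pow(1447, -1), Rational(1, 3044)) = Mul(Rational(1, 1447), Rational(1, 3044)) = Rational(1, 4404668)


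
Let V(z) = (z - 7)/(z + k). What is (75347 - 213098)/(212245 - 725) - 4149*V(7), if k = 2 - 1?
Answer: -137751/211520 ≈ -0.65124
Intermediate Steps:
k = 1
V(z) = (-7 + z)/(1 + z) (V(z) = (z - 7)/(z + 1) = (-7 + z)/(1 + z))
(75347 - 213098)/(212245 - 725) - 4149*V(7) = (75347 - 213098)/(212245 - 725) - 4149*(-7 + 7)/(1 + 7) = -137751/211520 - 4149*0/8 = -137751*1/211520 - 4149*(⅛)*0 = -137751/211520 - 4149*0 = -137751/211520 - 1*0 = -137751/211520 + 0 = -137751/211520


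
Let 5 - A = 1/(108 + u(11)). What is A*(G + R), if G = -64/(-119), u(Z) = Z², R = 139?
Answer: 18996120/27251 ≈ 697.08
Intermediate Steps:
A = 1144/229 (A = 5 - 1/(108 + 11²) = 5 - 1/(108 + 121) = 5 - 1/229 = 1144/229 ≈ 4.9956)
G = 64/119 (G = -64*(-1/119) = 64/119 ≈ 0.53782)
A*(G + R) = 1144*(64/119 + 139)/229 = (1144/229)*(16605/119) = 18996120/27251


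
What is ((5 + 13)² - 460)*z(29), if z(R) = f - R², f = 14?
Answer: 112472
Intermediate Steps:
z(R) = 14 - R²
((5 + 13)² - 460)*z(29) = ((5 + 13)² - 460)*(14 - 1*29²) = (18² - 460)*(14 - 1*841) = (324 - 460)*(14 - 841) = -136*(-827) = 112472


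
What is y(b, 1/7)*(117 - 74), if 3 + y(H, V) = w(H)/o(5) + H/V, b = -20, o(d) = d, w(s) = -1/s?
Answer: -614857/100 ≈ -6148.6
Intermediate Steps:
y(H, V) = -3 - 1/(5*H) + H/V (y(H, V) = -3 + (-1/H/5 + H/V) = -3 + (-1/H*(1/5) + H/V) = -3 + (-1/(5*H) + H/V) = -3 - 1/(5*H) + H/V)
y(b, 1/7)*(117 - 74) = (-3 - 1/5/(-20) - 20/(1/7))*(117 - 74) = (-3 - 1/5*(-1/20) - 20/1/7)*43 = (-3 + 1/100 - 20*7)*43 = (-3 + 1/100 - 140)*43 = -14299/100*43 = -614857/100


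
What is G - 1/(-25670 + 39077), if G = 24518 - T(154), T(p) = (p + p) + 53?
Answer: 323872898/13407 ≈ 24157.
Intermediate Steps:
T(p) = 53 + 2*p (T(p) = 2*p + 53 = 53 + 2*p)
G = 24157 (G = 24518 - (53 + 2*154) = 24518 - (53 + 308) = 24518 - 1*361 = 24518 - 361 = 24157)
G - 1/(-25670 + 39077) = 24157 - 1/(-25670 + 39077) = 24157 - 1/13407 = 323872898/13407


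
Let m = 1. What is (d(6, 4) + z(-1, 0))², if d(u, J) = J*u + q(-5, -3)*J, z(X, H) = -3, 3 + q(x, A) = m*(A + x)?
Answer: 529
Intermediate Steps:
q(x, A) = -3 + A + x (q(x, A) = -3 + 1*(A + x) = -3 + (A + x) = -3 + A + x)
d(u, J) = -11*J + J*u (d(u, J) = J*u + (-3 - 3 - 5)*J = J*u - 11*J = -11*J + J*u)
(d(6, 4) + z(-1, 0))² = (4*(-11 + 6) - 3)² = (4*(-5) - 3)² = (-20 - 3)² = (-23)² = 529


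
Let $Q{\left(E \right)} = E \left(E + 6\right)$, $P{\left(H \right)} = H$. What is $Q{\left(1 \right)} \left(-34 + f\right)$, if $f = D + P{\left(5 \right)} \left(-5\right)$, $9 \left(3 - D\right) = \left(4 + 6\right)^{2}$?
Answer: $- \frac{4228}{9} \approx -469.78$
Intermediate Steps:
$D = - \frac{73}{9}$ ($D = 3 - \frac{\left(4 + 6\right)^{2}}{9} = 3 - \frac{10^{2}}{9} = 3 - \frac{100}{9} = - \frac{73}{9} \approx -8.1111$)
$Q{\left(E \right)} = E \left(6 + E\right)$
$f = - \frac{298}{9}$ ($f = - \frac{73}{9} + 5 \left(-5\right) = - \frac{73}{9} - 25 = - \frac{298}{9} \approx -33.111$)
$Q{\left(1 \right)} \left(-34 + f\right) = 1 \left(6 + 1\right) \left(-34 - \frac{298}{9}\right) = 1 \cdot 7 \left(- \frac{604}{9}\right) = 7 \left(- \frac{604}{9}\right) = - \frac{4228}{9}$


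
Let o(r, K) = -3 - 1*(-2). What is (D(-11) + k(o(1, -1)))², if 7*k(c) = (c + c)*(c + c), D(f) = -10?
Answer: 4356/49 ≈ 88.898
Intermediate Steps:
o(r, K) = -1 (o(r, K) = -3 + 2 = -1)
k(c) = 4*c²/7 (k(c) = ((c + c)*(c + c))/7 = ((2*c)*(2*c))/7 = (4*c²)/7 = 4*c²/7)
(D(-11) + k(o(1, -1)))² = (-10 + (4/7)*(-1)²)² = (-10 + (4/7)*1)² = (-10 + 4/7)² = (-66/7)² = 4356/49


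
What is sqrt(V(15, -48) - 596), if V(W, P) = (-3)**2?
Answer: I*sqrt(587) ≈ 24.228*I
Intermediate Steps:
V(W, P) = 9
sqrt(V(15, -48) - 596) = sqrt(9 - 596) = sqrt(-587) = I*sqrt(587)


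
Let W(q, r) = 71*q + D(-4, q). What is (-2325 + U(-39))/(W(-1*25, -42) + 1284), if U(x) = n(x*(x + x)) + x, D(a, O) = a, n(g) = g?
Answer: -226/165 ≈ -1.3697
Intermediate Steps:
U(x) = x + 2*x**2 (U(x) = x*(x + x) + x = x*(2*x) + x = 2*x**2 + x = x + 2*x**2)
W(q, r) = -4 + 71*q (W(q, r) = 71*q - 4 = -4 + 71*q)
(-2325 + U(-39))/(W(-1*25, -42) + 1284) = (-2325 - 39*(1 + 2*(-39)))/((-4 + 71*(-1*25)) + 1284) = (-2325 - 39*(1 - 78))/((-4 + 71*(-25)) + 1284) = (-2325 - 39*(-77))/((-4 - 1775) + 1284) = (-2325 + 3003)/(-1779 + 1284) = 678/(-495) = 678*(-1/495) = -226/165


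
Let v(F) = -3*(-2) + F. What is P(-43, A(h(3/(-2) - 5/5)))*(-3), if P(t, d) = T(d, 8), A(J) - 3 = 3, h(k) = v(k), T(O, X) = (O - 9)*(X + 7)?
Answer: 135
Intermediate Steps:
T(O, X) = (-9 + O)*(7 + X)
v(F) = 6 + F
h(k) = 6 + k
A(J) = 6 (A(J) = 3 + 3 = 6)
P(t, d) = -135 + 15*d (P(t, d) = -63 - 9*8 + 7*d + d*8 = -63 - 72 + 7*d + 8*d = -135 + 15*d)
P(-43, A(h(3/(-2) - 5/5)))*(-3) = (-135 + 15*6)*(-3) = (-135 + 90)*(-3) = -45*(-3) = 135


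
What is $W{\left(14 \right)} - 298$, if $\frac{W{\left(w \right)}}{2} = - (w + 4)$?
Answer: $-334$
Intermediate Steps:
$W{\left(w \right)} = -8 - 2 w$ ($W{\left(w \right)} = 2 \left(- (w + 4)\right) = 2 \left(- (4 + w)\right) = 2 \left(-4 - w\right) = -8 - 2 w$)
$W{\left(14 \right)} - 298 = \left(-8 - 28\right) - 298 = -36 - 298 = -334$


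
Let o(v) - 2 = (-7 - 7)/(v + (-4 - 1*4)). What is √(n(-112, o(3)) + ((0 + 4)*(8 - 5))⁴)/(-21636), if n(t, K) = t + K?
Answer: -√128930/54090 ≈ -0.0066383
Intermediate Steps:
o(v) = 2 - 14/(-8 + v) (o(v) = 2 + (-7 - 7)/(v + (-4 - 1*4)) = 2 - 14/(v + (-4 - 4)) = 2 - 14/(v - 8) = 2 - 14/(-8 + v))
n(t, K) = K + t
√(n(-112, o(3)) + ((0 + 4)*(8 - 5))⁴)/(-21636) = √((2*(-15 + 3)/(-8 + 3) - 112) + ((0 + 4)*(8 - 5))⁴)/(-21636) = √((2*(-12)/(-5) - 112) + (4*3)⁴)*(-1/21636) = √((2*(-⅕)*(-12) - 112) + 12⁴)*(-1/21636) = √((24/5 - 112) + 20736)*(-1/21636) = √(-536/5 + 20736)*(-1/21636) = √(103144/5)*(-1/21636) = (2*√128930/5)*(-1/21636) = -√128930/54090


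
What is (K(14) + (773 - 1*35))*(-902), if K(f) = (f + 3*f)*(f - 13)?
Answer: -716188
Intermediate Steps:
K(f) = 4*f*(-13 + f) (K(f) = (4*f)*(-13 + f) = 4*f*(-13 + f))
(K(14) + (773 - 1*35))*(-902) = (4*14*(-13 + 14) + (773 - 1*35))*(-902) = (4*14*1 + (773 - 35))*(-902) = (56 + 738)*(-902) = 794*(-902) = -716188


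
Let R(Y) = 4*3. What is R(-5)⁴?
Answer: 20736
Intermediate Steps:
R(Y) = 12
R(-5)⁴ = 12⁴ = 20736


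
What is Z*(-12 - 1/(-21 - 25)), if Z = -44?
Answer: 12122/23 ≈ 527.04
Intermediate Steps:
Z*(-12 - 1/(-21 - 25)) = -44*(-12 - 1/(-21 - 25)) = -44*(-12 - 1/(-46)) = -44*(-12 - 1*(-1/46)) = -44*(-12 + 1/46) = -44*(-551/46) = 12122/23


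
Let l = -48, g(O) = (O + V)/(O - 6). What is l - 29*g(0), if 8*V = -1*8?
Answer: -317/6 ≈ -52.833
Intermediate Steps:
V = -1 (V = (-1*8)/8 = (⅛)*(-8) = -1)
g(O) = (-1 + O)/(-6 + O) (g(O) = (O - 1)/(O - 6) = (-1 + O)/(-6 + O))
l - 29*g(0) = -48 - 29*(-1 + 0)/(-6 + 0) = -48 - 29*(-1)/(-6) = -48 - (-29)*(-1)/6 = -48 - 29*⅙ = -48 - 29/6 = -317/6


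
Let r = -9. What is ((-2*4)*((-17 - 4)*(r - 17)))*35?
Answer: -152880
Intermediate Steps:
((-2*4)*((-17 - 4)*(r - 17)))*35 = ((-2*4)*((-17 - 4)*(-9 - 17)))*35 = -(-168)*(-26)*35 = -8*546*35 = -4368*35 = -152880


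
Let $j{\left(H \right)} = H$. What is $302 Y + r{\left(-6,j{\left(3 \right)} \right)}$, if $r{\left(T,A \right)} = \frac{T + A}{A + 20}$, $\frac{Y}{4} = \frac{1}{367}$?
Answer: $\frac{26683}{8441} \approx 3.1611$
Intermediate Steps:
$Y = \frac{4}{367} \approx 0.010899$
$r{\left(T,A \right)} = \frac{A + T}{20 + A}$
$302 Y + r{\left(-6,j{\left(3 \right)} \right)} = 302 \cdot \frac{4}{367} + \frac{3 - 6}{20 + 3} = \frac{1208}{367} + \frac{1}{23} \left(-3\right) = \frac{1208}{367} - \frac{3}{23} = \frac{26683}{8441}$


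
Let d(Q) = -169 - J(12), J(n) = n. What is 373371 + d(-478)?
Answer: 373190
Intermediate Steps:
d(Q) = -181 (d(Q) = -169 - 1*12 = -169 - 12 = -181)
373371 + d(-478) = 373371 - 181 = 373190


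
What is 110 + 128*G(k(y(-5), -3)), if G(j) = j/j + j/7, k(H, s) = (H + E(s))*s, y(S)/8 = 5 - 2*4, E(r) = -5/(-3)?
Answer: 10242/7 ≈ 1463.1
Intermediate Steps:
E(r) = 5/3 (E(r) = -5*(-⅓) = 5/3)
y(S) = -24 (y(S) = 8*(5 - 2*4) = 8*(5 - 8) = 8*(-3) = -24)
k(H, s) = s*(5/3 + H) (k(H, s) = (H + 5/3)*s = (5/3 + H)*s = s*(5/3 + H))
G(j) = 1 + j/7 (G(j) = 1 + j*(⅐) = 1 + j/7)
110 + 128*G(k(y(-5), -3)) = 110 + 128*(1 + ((⅓)*(-3)*(5 + 3*(-24)))/7) = 110 + 128*(1 + ((⅓)*(-3)*(5 - 72))/7) = 110 + 128*(1 + ((⅓)*(-3)*(-67))/7) = 110 + 128*(1 + (⅐)*67) = 110 + 128*(1 + 67/7) = 110 + 128*(74/7) = 110 + 9472/7 = 10242/7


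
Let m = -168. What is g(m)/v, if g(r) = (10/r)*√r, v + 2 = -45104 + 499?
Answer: 5*I*√42/1873494 ≈ 1.7296e-5*I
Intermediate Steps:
v = -44607 (v = -2 + (-45104 + 499) = -2 - 44605 = -44607)
g(r) = 10/√r
g(m)/v = (10/√(-168))/(-44607) = (10*(-I*√42/84))*(-1/44607) = -5*I*√42/42*(-1/44607) = 5*I*√42/1873494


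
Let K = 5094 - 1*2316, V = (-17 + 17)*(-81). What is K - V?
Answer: 2778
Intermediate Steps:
V = 0 (V = 0*(-81) = 0)
K = 2778 (K = 5094 - 2316 = 2778)
K - V = 2778 - 1*0 = 2778 + 0 = 2778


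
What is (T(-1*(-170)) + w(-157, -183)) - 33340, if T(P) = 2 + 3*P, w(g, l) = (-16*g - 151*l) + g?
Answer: -2840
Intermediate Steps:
w(g, l) = -151*l - 15*g (w(g, l) = (-151*l - 16*g) + g = -151*l - 15*g)
(T(-1*(-170)) + w(-157, -183)) - 33340 = ((2 + 3*(-1*(-170))) + (-151*(-183) - 15*(-157))) - 33340 = ((2 + 3*170) + (27633 + 2355)) - 33340 = ((2 + 510) + 29988) - 33340 = (512 + 29988) - 33340 = 30500 - 33340 = -2840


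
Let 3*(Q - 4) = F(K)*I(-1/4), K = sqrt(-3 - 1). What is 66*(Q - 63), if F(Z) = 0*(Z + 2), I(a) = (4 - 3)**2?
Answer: -3894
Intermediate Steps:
I(a) = 1 (I(a) = 1**2 = 1)
K = 2*I (K = sqrt(-4) = 2*I ≈ 2.0*I)
F(Z) = 0 (F(Z) = 0*(2 + Z) = 0)
Q = 4 (Q = 4 + (0*1)/3 = 4 + (1/3)*0 = 4 + 0 = 4)
66*(Q - 63) = 66*(4 - 63) = 66*(-59) = -3894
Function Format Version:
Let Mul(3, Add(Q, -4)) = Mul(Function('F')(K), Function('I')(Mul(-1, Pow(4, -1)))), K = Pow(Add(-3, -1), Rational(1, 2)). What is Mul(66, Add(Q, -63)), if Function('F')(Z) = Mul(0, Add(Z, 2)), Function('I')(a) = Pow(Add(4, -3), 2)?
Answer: -3894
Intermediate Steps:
Function('I')(a) = 1 (Function('I')(a) = Pow(1, 2) = 1)
K = Mul(2, I) (K = Pow(-4, Rational(1, 2)) = Mul(2, I) ≈ Mul(2.0000, I))
Function('F')(Z) = 0 (Function('F')(Z) = Mul(0, Add(2, Z)) = 0)
Q = 4 (Q = Add(4, Mul(Rational(1, 3), Mul(0, 1))) = Add(4, Mul(Rational(1, 3), 0)) = Add(4, 0) = 4)
Mul(66, Add(Q, -63)) = Mul(66, Add(4, -63)) = Mul(66, -59) = -3894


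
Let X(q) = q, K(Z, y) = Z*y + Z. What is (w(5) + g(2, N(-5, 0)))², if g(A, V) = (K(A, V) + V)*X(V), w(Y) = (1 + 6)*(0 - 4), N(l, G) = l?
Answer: 1369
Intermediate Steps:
K(Z, y) = Z + Z*y
w(Y) = -28 (w(Y) = 7*(-4) = -28)
g(A, V) = V*(V + A*(1 + V)) (g(A, V) = (A*(1 + V) + V)*V = (V + A*(1 + V))*V = V*(V + A*(1 + V)))
(w(5) + g(2, N(-5, 0)))² = (-28 - 5*(-5 + 2*(1 - 5)))² = (-28 - 5*(-5 + 2*(-4)))² = (-28 - 5*(-5 - 8))² = (-28 - 5*(-13))² = (-28 + 65)² = 37² = 1369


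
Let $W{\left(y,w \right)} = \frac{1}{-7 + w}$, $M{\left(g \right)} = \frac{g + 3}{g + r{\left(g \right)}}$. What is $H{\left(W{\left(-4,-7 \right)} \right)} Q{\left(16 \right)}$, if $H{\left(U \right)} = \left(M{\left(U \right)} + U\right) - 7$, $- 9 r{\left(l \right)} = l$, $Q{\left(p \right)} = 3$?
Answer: $- \frac{8937}{56} \approx -159.59$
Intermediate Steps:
$r{\left(l \right)} = - \frac{l}{9}$
$M{\left(g \right)} = \frac{9 \left(3 + g\right)}{8 g}$ ($M{\left(g \right)} = \frac{g + 3}{g - \frac{g}{9}} = \frac{3 + g}{\frac{8}{9} g} = \left(3 + g\right) \frac{9}{8 g} = \frac{9 \left(3 + g\right)}{8 g}$)
$H{\left(U \right)} = -7 + U + \frac{9 \left(3 + U\right)}{8 U}$ ($H{\left(U \right)} = \left(\frac{9 \left(3 + U\right)}{8 U} + U\right) - 7 = \left(U + \frac{9 \left(3 + U\right)}{8 U}\right) - 7 = -7 + U + \frac{9 \left(3 + U\right)}{8 U}$)
$H{\left(W{\left(-4,-7 \right)} \right)} Q{\left(16 \right)} = \left(- \frac{47}{8} + \frac{1}{-7 - 7} + \frac{27}{8 \frac{1}{-7 - 7}}\right) 3 = \left(- \frac{47}{8} + \frac{1}{-14} + \frac{27}{8 \frac{1}{-14}}\right) 3 = \left(- \frac{47}{8} - \frac{1}{14} + \frac{27}{8 \left(- \frac{1}{14}\right)}\right) 3 = \left(- \frac{47}{8} - \frac{1}{14} + \frac{27}{8} \left(-14\right)\right) 3 = \left(- \frac{47}{8} - \frac{1}{14} - \frac{189}{4}\right) 3 = \left(- \frac{2979}{56}\right) 3 = - \frac{8937}{56}$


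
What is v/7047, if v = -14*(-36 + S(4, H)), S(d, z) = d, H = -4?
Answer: 448/7047 ≈ 0.063573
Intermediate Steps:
v = 448 (v = -14*(-36 + 4) = -14*(-32) = 448)
v/7047 = 448/7047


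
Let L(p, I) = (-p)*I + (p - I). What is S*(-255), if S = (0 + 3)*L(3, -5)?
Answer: -17595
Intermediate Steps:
L(p, I) = p - I - I*p (L(p, I) = -I*p + (p - I) = p - I - I*p)
S = 69 (S = (0 + 3)*(3 - 1*(-5) - 1*(-5)*3) = 3*(3 + 5 + 15) = 3*23 = 69)
S*(-255) = 69*(-255) = -17595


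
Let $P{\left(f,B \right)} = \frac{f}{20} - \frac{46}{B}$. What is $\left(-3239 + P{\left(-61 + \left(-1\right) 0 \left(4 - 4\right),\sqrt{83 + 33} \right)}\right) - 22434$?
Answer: $- \frac{513521}{20} - \frac{23 \sqrt{29}}{29} \approx -25680.0$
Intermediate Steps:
$P{\left(f,B \right)} = - \frac{46}{B} + \frac{f}{20}$ ($P{\left(f,B \right)} = f \frac{1}{20} - \frac{46}{B} = \frac{f}{20} - \frac{46}{B} = - \frac{46}{B} + \frac{f}{20}$)
$\left(-3239 + P{\left(-61 + \left(-1\right) 0 \left(4 - 4\right),\sqrt{83 + 33} \right)}\right) - 22434 = \left(-3239 + \left(- \frac{46}{\sqrt{83 + 33}} + \frac{-61 + \left(-1\right) 0 \left(4 - 4\right)}{20}\right)\right) - 22434 = \left(-3239 + \left(- \frac{46}{\sqrt{116}} + \frac{-61 + 0 \left(4 - 4\right)}{20}\right)\right) - 22434 = \left(-3239 - \left(46 \frac{\sqrt{29}}{58} - \frac{-61 + 0 \cdot 0}{20}\right)\right) - 22434 = \left(-3239 - \left(- \frac{-61 + 0}{20} + 46 \cdot \frac{1}{58} \sqrt{29}\right)\right) - 22434 = \left(-3239 + \left(- \frac{23 \sqrt{29}}{29} + \frac{1}{20} \left(-61\right)\right)\right) - 22434 = \left(-3239 - \left(\frac{61}{20} + \frac{23 \sqrt{29}}{29}\right)\right) - 22434 = \left(- \frac{64841}{20} - \frac{23 \sqrt{29}}{29}\right) - 22434 = - \frac{513521}{20} - \frac{23 \sqrt{29}}{29}$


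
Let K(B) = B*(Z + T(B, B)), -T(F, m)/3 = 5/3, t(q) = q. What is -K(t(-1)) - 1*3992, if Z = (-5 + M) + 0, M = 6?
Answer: -3996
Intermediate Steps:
Z = 1 (Z = (-5 + 6) + 0 = 1 + 0 = 1)
T(F, m) = -5 (T(F, m) = -15/3 = -3*5/3 = -5)
K(B) = -4*B (K(B) = B*(1 - 5) = B*(-4) = -4*B)
-K(t(-1)) - 1*3992 = -(-4)*(-1) - 1*3992 = -1*4 - 3992 = -4 - 3992 = -3996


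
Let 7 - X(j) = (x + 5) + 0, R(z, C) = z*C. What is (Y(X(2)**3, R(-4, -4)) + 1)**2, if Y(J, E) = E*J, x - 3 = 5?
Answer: 11937025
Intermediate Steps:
x = 8 (x = 3 + 5 = 8)
R(z, C) = C*z
X(j) = -6 (X(j) = 7 - ((8 + 5) + 0) = 7 - (13 + 0) = 7 - 1*13 = 7 - 13 = -6)
(Y(X(2)**3, R(-4, -4)) + 1)**2 = (-4*(-4)*(-6)**3 + 1)**2 = (16*(-216) + 1)**2 = (-3456 + 1)**2 = (-3455)**2 = 11937025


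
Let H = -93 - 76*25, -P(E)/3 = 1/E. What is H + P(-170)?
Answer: -338807/170 ≈ -1993.0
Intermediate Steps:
P(E) = -3/E
H = -1993 (H = -93 - 1900 = -1993)
H + P(-170) = -1993 - 3/(-170) = -1993 - 3*(-1/170) = -1993 + 3/170 = -338807/170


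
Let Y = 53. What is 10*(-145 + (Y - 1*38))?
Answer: -1300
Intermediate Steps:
10*(-145 + (Y - 1*38)) = 10*(-145 + (53 - 1*38)) = 10*(-145 + (53 - 38)) = 10*(-145 + 15) = 10*(-130) = -1300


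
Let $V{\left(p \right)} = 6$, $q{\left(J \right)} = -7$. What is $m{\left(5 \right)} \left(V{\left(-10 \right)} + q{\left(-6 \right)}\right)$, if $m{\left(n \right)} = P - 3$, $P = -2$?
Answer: $5$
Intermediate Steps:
$m{\left(n \right)} = -5$ ($m{\left(n \right)} = -2 - 3 = -5$)
$m{\left(5 \right)} \left(V{\left(-10 \right)} + q{\left(-6 \right)}\right) = - 5 \left(6 - 7\right) = \left(-5\right) \left(-1\right) = 5$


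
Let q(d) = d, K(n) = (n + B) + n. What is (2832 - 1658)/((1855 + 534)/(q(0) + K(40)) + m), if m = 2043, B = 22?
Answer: 119748/210775 ≈ 0.56813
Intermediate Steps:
K(n) = 22 + 2*n (K(n) = (n + 22) + n = (22 + n) + n = 22 + 2*n)
(2832 - 1658)/((1855 + 534)/(q(0) + K(40)) + m) = (2832 - 1658)/((1855 + 534)/(0 + (22 + 2*40)) + 2043) = 1174/(2389/(0 + (22 + 80)) + 2043) = 1174/(2389/(0 + 102) + 2043) = 1174/(2389/102 + 2043) = 1174/(210775/102) = 1174*(102/210775) = 119748/210775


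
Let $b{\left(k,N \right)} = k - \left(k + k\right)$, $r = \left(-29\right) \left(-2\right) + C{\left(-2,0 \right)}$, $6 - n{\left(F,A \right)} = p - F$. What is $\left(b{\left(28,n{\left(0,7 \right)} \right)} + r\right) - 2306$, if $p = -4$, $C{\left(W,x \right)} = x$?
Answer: $-2276$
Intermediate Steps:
$n{\left(F,A \right)} = 10 + F$ ($n{\left(F,A \right)} = 6 - \left(-4 - F\right) = 6 + \left(4 + F\right) = 10 + F$)
$r = 58$ ($r = \left(-29\right) \left(-2\right) + 0 = 58 + 0 = 58$)
$b{\left(k,N \right)} = - k$ ($b{\left(k,N \right)} = k - 2 k = - k$)
$\left(b{\left(28,n{\left(0,7 \right)} \right)} + r\right) - 2306 = \left(\left(-1\right) 28 + 58\right) - 2306 = \left(-28 + 58\right) - 2306 = 30 - 2306 = -2276$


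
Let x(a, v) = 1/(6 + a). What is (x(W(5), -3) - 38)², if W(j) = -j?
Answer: 1369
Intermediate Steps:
(x(W(5), -3) - 38)² = (1/(6 - 1*5) - 38)² = (1/(6 - 5) - 38)² = (1/1 - 38)² = (1 - 38)² = (-37)² = 1369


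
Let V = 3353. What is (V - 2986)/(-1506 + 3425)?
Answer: 367/1919 ≈ 0.19125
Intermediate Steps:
(V - 2986)/(-1506 + 3425) = (3353 - 2986)/(-1506 + 3425) = 367/1919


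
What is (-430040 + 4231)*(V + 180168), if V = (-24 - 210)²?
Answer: -100032753516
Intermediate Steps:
V = 54756 (V = (-234)² = 54756)
(-430040 + 4231)*(V + 180168) = (-430040 + 4231)*(54756 + 180168) = -425809*234924 = -100032753516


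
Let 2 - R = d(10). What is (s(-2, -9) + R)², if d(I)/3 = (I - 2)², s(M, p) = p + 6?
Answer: 37249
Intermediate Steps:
s(M, p) = 6 + p
d(I) = 3*(-2 + I)² (d(I) = 3*(I - 2)² = 3*(-2 + I)²)
R = -190 (R = 2 - 3*(-2 + 10)² = 2 - 3*8² = 2 - 3*64 = 2 - 1*192 = 2 - 192 = -190)
(s(-2, -9) + R)² = ((6 - 9) - 190)² = (-3 - 190)² = (-193)² = 37249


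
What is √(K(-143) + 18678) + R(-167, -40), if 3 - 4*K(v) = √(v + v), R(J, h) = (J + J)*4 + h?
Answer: -1376 + √(74715 - I*√286)/2 ≈ -1239.3 - 0.015467*I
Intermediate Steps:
R(J, h) = h + 8*J (R(J, h) = (2*J)*4 + h = 8*J + h = h + 8*J)
K(v) = ¾ - √2*√v/4 (K(v) = ¾ - √(v + v)/4 = ¾ - √2*√v/4)
√(K(-143) + 18678) + R(-167, -40) = √((¾ - √2*√(-143)/4) + 18678) + (-40 + 8*(-167)) = √((¾ - √2*I*√143/4) + 18678) + (-40 - 1336) = √((¾ - I*√286/4) + 18678) - 1376 = √(74715/4 - I*√286/4) - 1376 = -1376 + √(74715/4 - I*√286/4)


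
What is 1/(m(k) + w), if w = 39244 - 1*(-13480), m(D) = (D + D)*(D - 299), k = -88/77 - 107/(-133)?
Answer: 17689/936217916 ≈ 1.8894e-5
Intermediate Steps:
k = -45/133 (k = -88*1/77 - 107*(-1/133) = -8/7 + 107/133 = -45/133 ≈ -0.33835)
m(D) = 2*D*(-299 + D) (m(D) = (2*D)*(-299 + D) = 2*D*(-299 + D))
w = 52724 (w = 39244 + 13480 = 52724)
1/(m(k) + w) = 1/(2*(-45/133)*(-299 - 45/133) + 52724) = 1/(2*(-45/133)*(-39812/133) + 52724) = 1/(3583080/17689 + 52724) = 1/(936217916/17689) = 17689/936217916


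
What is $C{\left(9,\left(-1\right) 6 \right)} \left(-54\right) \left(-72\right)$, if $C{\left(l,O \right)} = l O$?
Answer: $-209952$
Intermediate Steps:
$C{\left(l,O \right)} = O l$
$C{\left(9,\left(-1\right) 6 \right)} \left(-54\right) \left(-72\right) = \left(-1\right) 6 \cdot 9 \left(-54\right) \left(-72\right) = \left(-6\right) 9 \left(-54\right) \left(-72\right) = \left(-54\right) \left(-54\right) \left(-72\right) = 2916 \left(-72\right) = -209952$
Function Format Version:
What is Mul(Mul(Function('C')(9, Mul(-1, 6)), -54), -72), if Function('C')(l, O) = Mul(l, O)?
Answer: -209952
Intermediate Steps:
Function('C')(l, O) = Mul(O, l)
Mul(Mul(Function('C')(9, Mul(-1, 6)), -54), -72) = Mul(Mul(Mul(Mul(-1, 6), 9), -54), -72) = Mul(Mul(Mul(-6, 9), -54), -72) = Mul(Mul(-54, -54), -72) = Mul(2916, -72) = -209952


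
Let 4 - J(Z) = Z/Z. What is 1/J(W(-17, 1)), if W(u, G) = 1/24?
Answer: ⅓ ≈ 0.33333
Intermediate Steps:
W(u, G) = 1/24
J(Z) = 3 (J(Z) = 4 - Z/Z = 4 - 1*1 = 4 - 1 = 3)
1/J(W(-17, 1)) = 1/3 = ⅓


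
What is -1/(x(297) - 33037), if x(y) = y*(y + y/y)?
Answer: -1/55469 ≈ -1.8028e-5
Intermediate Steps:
x(y) = y*(1 + y) (x(y) = y*(y + 1) = y*(1 + y))
-1/(x(297) - 33037) = -1/(297*(1 + 297) - 33037) = -1/(297*298 - 33037) = -1/(88506 - 33037) = -1/55469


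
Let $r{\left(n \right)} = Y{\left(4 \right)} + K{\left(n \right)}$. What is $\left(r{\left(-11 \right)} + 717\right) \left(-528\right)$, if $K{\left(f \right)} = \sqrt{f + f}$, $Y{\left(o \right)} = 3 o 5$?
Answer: $-410256 - 528 i \sqrt{22} \approx -4.1026 \cdot 10^{5} - 2476.5 i$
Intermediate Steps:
$Y{\left(o \right)} = 15 o$
$K{\left(f \right)} = \sqrt{2} \sqrt{f}$ ($K{\left(f \right)} = \sqrt{2 f} = \sqrt{2} \sqrt{f}$)
$r{\left(n \right)} = 60 + \sqrt{2} \sqrt{n}$ ($r{\left(n \right)} = 15 \cdot 4 + \sqrt{2} \sqrt{n} = 60 + \sqrt{2} \sqrt{n}$)
$\left(r{\left(-11 \right)} + 717\right) \left(-528\right) = \left(\left(60 + \sqrt{2} \sqrt{-11}\right) + 717\right) \left(-528\right) = \left(\left(60 + \sqrt{2} i \sqrt{11}\right) + 717\right) \left(-528\right) = \left(\left(60 + i \sqrt{22}\right) + 717\right) \left(-528\right) = \left(777 + i \sqrt{22}\right) \left(-528\right) = -410256 - 528 i \sqrt{22}$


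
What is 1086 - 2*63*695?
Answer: -86484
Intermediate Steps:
1086 - 2*63*695 = 1086 - 126*695 = 1086 - 87570 = -86484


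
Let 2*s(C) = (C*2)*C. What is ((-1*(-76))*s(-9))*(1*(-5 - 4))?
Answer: -55404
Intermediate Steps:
s(C) = C**2 (s(C) = ((C*2)*C)/2 = ((2*C)*C)/2 = (2*C**2)/2 = C**2)
((-1*(-76))*s(-9))*(1*(-5 - 4)) = (-1*(-76)*(-9)**2)*(1*(-5 - 4)) = (76*81)*(1*(-9)) = 6156*(-9) = -55404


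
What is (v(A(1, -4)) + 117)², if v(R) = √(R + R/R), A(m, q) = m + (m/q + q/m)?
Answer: 54747/4 + 351*I ≈ 13687.0 + 351.0*I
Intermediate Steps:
A(m, q) = m + m/q + q/m
v(R) = √(1 + R) (v(R) = √(R + 1) = √(1 + R))
(v(A(1, -4)) + 117)² = (√(1 + (1 + 1/(-4) - 4/1)) + 117)² = (√(1 + (1 + 1*(-¼) - 4*1)) + 117)² = (√(1 + (1 - ¼ - 4)) + 117)² = (√(1 - 13/4) + 117)² = (√(-9/4) + 117)² = (3*I/2 + 117)² = (117 + 3*I/2)²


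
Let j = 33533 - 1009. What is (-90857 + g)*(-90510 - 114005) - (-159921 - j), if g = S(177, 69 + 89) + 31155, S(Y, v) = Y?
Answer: 12173947820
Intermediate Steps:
g = 31332 (g = 177 + 31155 = 31332)
j = 32524
(-90857 + g)*(-90510 - 114005) - (-159921 - j) = (-90857 + 31332)*(-90510 - 114005) - (-159921 - 1*32524) = -59525*(-204515) - (-159921 - 32524) = 12173755375 - 1*(-192445) = 12173755375 + 192445 = 12173947820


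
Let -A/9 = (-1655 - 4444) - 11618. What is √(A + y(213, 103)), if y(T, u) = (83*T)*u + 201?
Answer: √1980591 ≈ 1407.3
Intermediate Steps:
A = 159453 (A = -9*((-1655 - 4444) - 11618) = -9*(-6099 - 11618) = -9*(-17717) = 159453)
y(T, u) = 201 + 83*T*u (y(T, u) = 83*T*u + 201 = 201 + 83*T*u)
√(A + y(213, 103)) = √(159453 + (201 + 83*213*103)) = √(159453 + (201 + 1820937)) = √(159453 + 1821138) = √1980591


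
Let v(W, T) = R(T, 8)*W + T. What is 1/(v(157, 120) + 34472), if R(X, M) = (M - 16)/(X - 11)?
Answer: 109/3769272 ≈ 2.8918e-5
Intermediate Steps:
R(X, M) = (-16 + M)/(-11 + X)
v(W, T) = T - 8*W/(-11 + T) (v(W, T) = ((-16 + 8)/(-11 + T))*W + T = (-8/(-11 + T))*W + T = -8*W/(-11 + T) + T = T - 8*W/(-11 + T))
1/(v(157, 120) + 34472) = 1/((-8*157 + 120*(-11 + 120))/(-11 + 120) + 34472) = 1/((-1256 + 120*109)/109 + 34472) = 1/((-1256 + 13080)/109 + 34472) = 1/((1/109)*11824 + 34472) = 1/(11824/109 + 34472) = 1/(3769272/109) = 109/3769272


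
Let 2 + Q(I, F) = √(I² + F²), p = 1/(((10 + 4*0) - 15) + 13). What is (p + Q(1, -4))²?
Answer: 1313/64 - 15*√17/4 ≈ 5.0540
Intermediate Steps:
p = ⅛ (p = 1/(((10 + 0) - 15) + 13) = 1/((10 - 15) + 13) = 1/(-5 + 13) = 1/8 = ⅛ ≈ 0.12500)
Q(I, F) = -2 + √(F² + I²) (Q(I, F) = -2 + √(I² + F²) = -2 + √(F² + I²))
(p + Q(1, -4))² = (⅛ + (-2 + √((-4)² + 1²)))² = (⅛ + (-2 + √(16 + 1)))² = (⅛ + (-2 + √17))² = (-15/8 + √17)²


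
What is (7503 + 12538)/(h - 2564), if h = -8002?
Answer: -20041/10566 ≈ -1.8967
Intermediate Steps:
(7503 + 12538)/(h - 2564) = (7503 + 12538)/(-8002 - 2564) = 20041/(-10566) = 20041*(-1/10566) = -20041/10566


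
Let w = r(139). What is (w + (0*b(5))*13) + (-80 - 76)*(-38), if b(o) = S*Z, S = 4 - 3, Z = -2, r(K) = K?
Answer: 6067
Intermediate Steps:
w = 139
S = 1
b(o) = -2 (b(o) = 1*(-2) = -2)
(w + (0*b(5))*13) + (-80 - 76)*(-38) = (139 + (0*(-2))*13) + (-80 - 76)*(-38) = (139 + 0*13) - 156*(-38) = (139 + 0) + 5928 = 139 + 5928 = 6067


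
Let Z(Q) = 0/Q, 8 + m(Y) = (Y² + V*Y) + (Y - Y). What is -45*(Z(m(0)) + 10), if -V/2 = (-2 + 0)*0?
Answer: -450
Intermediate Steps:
V = 0 (V = -2*(-2 + 0)*0 = -(-4)*0 = -2*0 = 0)
m(Y) = -8 + Y² (m(Y) = -8 + ((Y² + 0*Y) + (Y - Y)) = -8 + ((Y² + 0) + 0) = -8 + (Y² + 0) = -8 + Y²)
Z(Q) = 0
-45*(Z(m(0)) + 10) = -45*(0 + 10) = -45*10 = -450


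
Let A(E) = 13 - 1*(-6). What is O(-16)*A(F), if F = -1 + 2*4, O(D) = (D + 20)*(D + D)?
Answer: -2432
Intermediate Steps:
O(D) = 2*D*(20 + D) (O(D) = (20 + D)*(2*D) = 2*D*(20 + D))
F = 7 (F = -1 + 8 = 7)
A(E) = 19 (A(E) = 13 + 6 = 19)
O(-16)*A(F) = (2*(-16)*(20 - 16))*19 = (2*(-16)*4)*19 = -128*19 = -2432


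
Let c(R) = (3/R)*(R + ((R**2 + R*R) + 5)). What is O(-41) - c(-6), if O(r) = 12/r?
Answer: 2887/82 ≈ 35.207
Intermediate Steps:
c(R) = 3*(5 + R + 2*R**2)/R (c(R) = (3/R)*(R + ((R**2 + R**2) + 5)) = (3/R)*(R + (2*R**2 + 5)) = (3/R)*(R + (5 + 2*R**2)) = (3/R)*(5 + R + 2*R**2) = 3*(5 + R + 2*R**2)/R)
O(-41) - c(-6) = 12/(-41) - (3 + 6*(-6) + 15/(-6)) = 12*(-1/41) - (3 - 36 + 15*(-1/6)) = -12/41 - (3 - 36 - 5/2) = -12/41 - 1*(-71/2) = -12/41 + 71/2 = 2887/82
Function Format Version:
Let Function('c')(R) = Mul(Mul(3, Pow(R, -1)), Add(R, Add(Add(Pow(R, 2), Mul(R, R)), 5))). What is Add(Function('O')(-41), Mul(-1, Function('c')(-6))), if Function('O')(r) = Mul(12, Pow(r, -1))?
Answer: Rational(2887, 82) ≈ 35.207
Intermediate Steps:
Function('c')(R) = Mul(3, Pow(R, -1), Add(5, R, Mul(2, Pow(R, 2)))) (Function('c')(R) = Mul(Mul(3, Pow(R, -1)), Add(R, Add(Add(Pow(R, 2), Pow(R, 2)), 5))) = Mul(Mul(3, Pow(R, -1)), Add(R, Add(Mul(2, Pow(R, 2)), 5))) = Mul(Mul(3, Pow(R, -1)), Add(R, Add(5, Mul(2, Pow(R, 2))))) = Mul(Mul(3, Pow(R, -1)), Add(5, R, Mul(2, Pow(R, 2)))) = Mul(3, Pow(R, -1), Add(5, R, Mul(2, Pow(R, 2)))))
Add(Function('O')(-41), Mul(-1, Function('c')(-6))) = Add(Mul(12, Pow(-41, -1)), Mul(-1, Add(3, Mul(6, -6), Mul(15, Pow(-6, -1))))) = Add(Mul(12, Rational(-1, 41)), Mul(-1, Add(3, -36, Mul(15, Rational(-1, 6))))) = Add(Rational(-12, 41), Mul(-1, Add(3, -36, Rational(-5, 2)))) = Add(Rational(-12, 41), Mul(-1, Rational(-71, 2))) = Add(Rational(-12, 41), Rational(71, 2)) = Rational(2887, 82)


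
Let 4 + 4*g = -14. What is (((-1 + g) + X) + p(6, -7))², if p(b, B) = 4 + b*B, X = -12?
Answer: 12321/4 ≈ 3080.3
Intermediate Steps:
g = -9/2 (g = -1 + (¼)*(-14) = -1 - 7/2 = -9/2 ≈ -4.5000)
p(b, B) = 4 + B*b
(((-1 + g) + X) + p(6, -7))² = (((-1 - 9/2) - 12) + (4 - 7*6))² = ((-11/2 - 12) + (4 - 42))² = (-35/2 - 38)² = (-111/2)² = 12321/4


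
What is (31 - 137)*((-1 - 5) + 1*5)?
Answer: 106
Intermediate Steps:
(31 - 137)*((-1 - 5) + 1*5) = -106*(-6 + 5) = -106*(-1) = 106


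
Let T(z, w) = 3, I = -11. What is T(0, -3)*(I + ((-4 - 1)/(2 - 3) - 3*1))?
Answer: -27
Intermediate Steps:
T(0, -3)*(I + ((-4 - 1)/(2 - 3) - 3*1)) = 3*(-11 + ((-4 - 1)/(2 - 3) - 3*1)) = 3*(-11 + (-5/(-1) - 3)) = 3*(-11 + (-5*(-1) - 3)) = 3*(-11 + (5 - 3)) = 3*(-11 + 2) = 3*(-9) = -27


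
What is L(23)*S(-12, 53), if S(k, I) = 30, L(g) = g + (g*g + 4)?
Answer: 16680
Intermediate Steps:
L(g) = 4 + g + g² (L(g) = g + (g² + 4) = g + (4 + g²) = 4 + g + g²)
L(23)*S(-12, 53) = (4 + 23 + 23²)*30 = (4 + 23 + 529)*30 = 556*30 = 16680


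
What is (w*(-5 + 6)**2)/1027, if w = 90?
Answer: 90/1027 ≈ 0.087634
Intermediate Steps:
(w*(-5 + 6)**2)/1027 = (90*(-5 + 6)**2)/1027 = (90*1**2)*(1/1027) = (90*1)*(1/1027) = 90*(1/1027) = 90/1027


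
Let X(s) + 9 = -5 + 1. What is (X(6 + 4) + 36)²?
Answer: 529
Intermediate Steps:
X(s) = -13 (X(s) = -9 + (-5 + 1) = -9 - 4 = -13)
(X(6 + 4) + 36)² = (-13 + 36)² = 23² = 529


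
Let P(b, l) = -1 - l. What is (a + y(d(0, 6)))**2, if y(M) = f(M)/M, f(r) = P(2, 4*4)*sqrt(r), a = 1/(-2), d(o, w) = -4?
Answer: (1 - 17*I)**2/4 ≈ -72.0 - 8.5*I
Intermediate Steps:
a = -1/2 ≈ -0.50000
f(r) = -17*sqrt(r) (f(r) = (-1 - 4*4)*sqrt(r) = (-1 - 1*16)*sqrt(r) = (-1 - 16)*sqrt(r) = -17*sqrt(r))
y(M) = -17/sqrt(M) (y(M) = (-17*sqrt(M))/M = -17/sqrt(M))
(a + y(d(0, 6)))**2 = (-1/2 - (-17)*I/2)**2 = (-1/2 + 17*I/2)**2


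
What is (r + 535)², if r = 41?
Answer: 331776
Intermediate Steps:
(r + 535)² = (41 + 535)² = 576² = 331776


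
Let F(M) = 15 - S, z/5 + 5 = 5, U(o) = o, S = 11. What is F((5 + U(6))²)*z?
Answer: 0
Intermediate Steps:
z = 0 (z = -25 + 5*5 = -25 + 25 = 0)
F(M) = 4 (F(M) = 15 - 1*11 = 15 - 11 = 4)
F((5 + U(6))²)*z = 4*0 = 0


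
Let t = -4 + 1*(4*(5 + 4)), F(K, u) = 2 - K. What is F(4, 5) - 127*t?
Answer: -4066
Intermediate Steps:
t = 32 (t = -4 + 1*(4*9) = -4 + 1*36 = -4 + 36 = 32)
F(4, 5) - 127*t = (2 - 1*4) - 127*32 = (2 - 4) - 4064 = -2 - 4064 = -4066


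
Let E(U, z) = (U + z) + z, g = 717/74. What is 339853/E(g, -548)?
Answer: -25149122/80387 ≈ -312.85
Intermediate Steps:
g = 717/74 (g = 717*(1/74) = 717/74 ≈ 9.6892)
E(U, z) = U + 2*z
339853/E(g, -548) = 339853/(717/74 + 2*(-548)) = 339853/(717/74 - 1096) = 339853/(-80387/74) = 339853*(-74/80387) = -25149122/80387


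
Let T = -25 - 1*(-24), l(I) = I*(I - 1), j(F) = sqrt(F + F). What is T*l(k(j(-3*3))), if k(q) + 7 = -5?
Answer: -156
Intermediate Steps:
j(F) = sqrt(2)*sqrt(F) (j(F) = sqrt(2*F) = sqrt(2)*sqrt(F))
k(q) = -12 (k(q) = -7 - 5 = -12)
l(I) = I*(-1 + I)
T = -1 (T = -25 + 24 = -1)
T*l(k(j(-3*3))) = -(-12)*(-1 - 12) = -(-12)*(-13) = -1*156 = -156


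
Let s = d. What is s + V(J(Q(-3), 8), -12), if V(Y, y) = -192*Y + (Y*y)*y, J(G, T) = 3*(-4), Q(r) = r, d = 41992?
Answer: 42568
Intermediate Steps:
J(G, T) = -12
s = 41992
V(Y, y) = -192*Y + Y*y²
s + V(J(Q(-3), 8), -12) = 41992 - 12*(-192 + (-12)²) = 41992 - 12*(-192 + 144) = 41992 - 12*(-48) = 41992 + 576 = 42568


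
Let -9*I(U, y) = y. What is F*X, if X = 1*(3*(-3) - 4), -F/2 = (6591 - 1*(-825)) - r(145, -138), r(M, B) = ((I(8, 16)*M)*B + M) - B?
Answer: -2218346/3 ≈ -7.3945e+5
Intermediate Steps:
I(U, y) = -y/9
r(M, B) = M - B - 16*B*M/9 (r(M, B) = (((-⅑*16)*M)*B + M) - B = ((-16*M/9)*B + M) - B = (-16*B*M/9 + M) - B = (M - 16*B*M/9) - B = M - B - 16*B*M/9)
F = 170642/3 (F = -2*((6591 - 1*(-825)) - (145 - 1*(-138) - 16/9*(-138)*145)) = -2*((6591 + 825) - (145 + 138 + 106720/3)) = -2*(7416 - 1*107569/3) = -2*(7416 - 107569/3) = -2*(-85321/3) = 170642/3 ≈ 56881.)
X = -13 (X = 1*(-9 - 4) = 1*(-13) = -13)
F*X = (170642/3)*(-13) = -2218346/3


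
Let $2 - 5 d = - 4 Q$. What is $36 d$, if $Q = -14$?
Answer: $- \frac{1944}{5} \approx -388.8$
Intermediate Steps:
$d = - \frac{54}{5}$ ($d = \frac{2}{5} - \frac{\left(-4\right) \left(-14\right)}{5} = \frac{2}{5} - \frac{56}{5} = - \frac{54}{5} \approx -10.8$)
$36 d = 36 \left(- \frac{54}{5}\right) = - \frac{1944}{5}$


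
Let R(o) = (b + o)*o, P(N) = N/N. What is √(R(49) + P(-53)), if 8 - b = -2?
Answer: 2*√723 ≈ 53.777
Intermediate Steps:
P(N) = 1
b = 10 (b = 8 - 1*(-2) = 8 + 2 = 10)
R(o) = o*(10 + o) (R(o) = (10 + o)*o = o*(10 + o))
√(R(49) + P(-53)) = √(49*(10 + 49) + 1) = √(49*59 + 1) = √(2891 + 1) = √2892 = 2*√723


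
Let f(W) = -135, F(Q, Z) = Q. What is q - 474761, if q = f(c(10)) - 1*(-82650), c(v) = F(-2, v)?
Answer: -392246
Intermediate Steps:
c(v) = -2
q = 82515 (q = -135 - 1*(-82650) = -135 + 82650 = 82515)
q - 474761 = 82515 - 474761 = -392246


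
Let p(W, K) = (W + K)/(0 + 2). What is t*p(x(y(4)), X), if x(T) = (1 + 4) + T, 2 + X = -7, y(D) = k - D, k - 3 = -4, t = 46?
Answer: -207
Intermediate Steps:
k = -1 (k = 3 - 4 = -1)
y(D) = -1 - D
X = -9 (X = -2 - 7 = -9)
x(T) = 5 + T
p(W, K) = K/2 + W/2 (p(W, K) = (K + W)/2 = (K + W)*(½) = K/2 + W/2)
t*p(x(y(4)), X) = 46*((½)*(-9) + (5 + (-1 - 1*4))/2) = 46*(-9/2 + (5 + (-1 - 4))/2) = 46*(-9/2 + (5 - 5)/2) = 46*(-9/2 + (½)*0) = 46*(-9/2 + 0) = 46*(-9/2) = -207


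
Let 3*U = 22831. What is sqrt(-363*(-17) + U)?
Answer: 8*sqrt(1938)/3 ≈ 117.39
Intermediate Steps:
U = 22831/3 (U = (1/3)*22831 = 22831/3 ≈ 7610.3)
sqrt(-363*(-17) + U) = sqrt(-363*(-17) + 22831/3) = sqrt(6171 + 22831/3) = sqrt(41344/3) = 8*sqrt(1938)/3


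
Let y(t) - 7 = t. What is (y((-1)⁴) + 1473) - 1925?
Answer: -444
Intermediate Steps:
y(t) = 7 + t
(y((-1)⁴) + 1473) - 1925 = ((7 + (-1)⁴) + 1473) - 1925 = ((7 + 1) + 1473) - 1925 = (8 + 1473) - 1925 = 1481 - 1925 = -444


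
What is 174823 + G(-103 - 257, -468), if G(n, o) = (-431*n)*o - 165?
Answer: -72440222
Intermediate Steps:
G(n, o) = -165 - 431*n*o (G(n, o) = -431*n*o - 165 = -165 - 431*n*o)
174823 + G(-103 - 257, -468) = 174823 + (-165 - 431*(-103 - 257)*(-468)) = 174823 + (-165 - 431*(-360)*(-468)) = 174823 + (-165 - 72614880) = 174823 - 72615045 = -72440222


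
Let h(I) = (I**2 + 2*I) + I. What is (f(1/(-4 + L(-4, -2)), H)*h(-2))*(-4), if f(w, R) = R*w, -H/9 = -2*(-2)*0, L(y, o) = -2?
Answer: 0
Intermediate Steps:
H = 0 (H = -9*(-2*(-2))*0 = -36*0 = -9*0 = 0)
h(I) = I**2 + 3*I
(f(1/(-4 + L(-4, -2)), H)*h(-2))*(-4) = ((0/(-4 - 2))*(-2*(3 - 2)))*(-4) = ((0/(-6))*(-2*1))*(-4) = ((0*(-1/6))*(-2))*(-4) = (0*(-2))*(-4) = 0*(-4) = 0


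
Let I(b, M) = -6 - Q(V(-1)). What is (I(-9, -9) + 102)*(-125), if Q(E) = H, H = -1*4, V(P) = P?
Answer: -12500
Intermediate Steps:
H = -4
Q(E) = -4
I(b, M) = -2 (I(b, M) = -6 - 1*(-4) = -6 + 4 = -2)
(I(-9, -9) + 102)*(-125) = (-2 + 102)*(-125) = 100*(-125) = -12500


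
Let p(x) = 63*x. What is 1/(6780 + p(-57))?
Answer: 1/3189 ≈ 0.00031358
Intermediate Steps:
1/(6780 + p(-57)) = 1/(6780 + 63*(-57)) = 1/(6780 - 3591) = 1/3189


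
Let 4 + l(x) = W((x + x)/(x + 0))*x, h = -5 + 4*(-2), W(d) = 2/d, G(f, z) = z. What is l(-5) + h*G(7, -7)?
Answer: 82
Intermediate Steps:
h = -13 (h = -5 - 8 = -13)
l(x) = -4 + x (l(x) = -4 + (2/(((x + x)/(x + 0))))*x = -4 + (2/(((2*x)/x)))*x = -4 + (2/2)*x = -4 + (2*(½))*x = -4 + 1*x = -4 + x)
l(-5) + h*G(7, -7) = (-4 - 5) - 13*(-7) = -9 + 91 = 82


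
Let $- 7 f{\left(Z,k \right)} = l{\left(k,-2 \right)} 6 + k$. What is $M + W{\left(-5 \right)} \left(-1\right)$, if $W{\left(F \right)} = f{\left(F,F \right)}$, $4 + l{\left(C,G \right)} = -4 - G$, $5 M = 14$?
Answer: $- \frac{107}{35} \approx -3.0571$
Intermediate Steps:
$M = \frac{14}{5}$ ($M = \frac{1}{5} \cdot 14 = \frac{14}{5} \approx 2.8$)
$l{\left(C,G \right)} = -8 - G$ ($l{\left(C,G \right)} = -4 - \left(4 + G\right) = -8 - G$)
$f{\left(Z,k \right)} = \frac{36}{7} - \frac{k}{7}$ ($f{\left(Z,k \right)} = - \frac{\left(-8 - -2\right) 6 + k}{7} = - \frac{\left(-8 + 2\right) 6 + k}{7} = - \frac{\left(-6\right) 6 + k}{7} = - \frac{-36 + k}{7} = \frac{36}{7} - \frac{k}{7}$)
$W{\left(F \right)} = \frac{36}{7} - \frac{F}{7}$
$M + W{\left(-5 \right)} \left(-1\right) = \frac{14}{5} + \left(\frac{36}{7} - - \frac{5}{7}\right) \left(-1\right) = \frac{14}{5} + \left(\frac{36}{7} + \frac{5}{7}\right) \left(-1\right) = \frac{14}{5} + \frac{41}{7} \left(-1\right) = \frac{14}{5} - \frac{41}{7} = - \frac{107}{35}$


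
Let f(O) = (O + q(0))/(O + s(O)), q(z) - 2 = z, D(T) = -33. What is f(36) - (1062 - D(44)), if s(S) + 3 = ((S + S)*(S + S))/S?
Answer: -193777/177 ≈ -1094.8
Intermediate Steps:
q(z) = 2 + z
s(S) = -3 + 4*S (s(S) = -3 + ((S + S)*(S + S))/S = -3 + ((2*S)*(2*S))/S = -3 + (4*S²)/S = -3 + 4*S)
f(O) = (2 + O)/(-3 + 5*O) (f(O) = (O + (2 + 0))/(O + (-3 + 4*O)) = (O + 2)/(-3 + 5*O) = (2 + O)/(-3 + 5*O))
f(36) - (1062 - D(44)) = (2 + 36)/(-3 + 5*36) - (1062 - 1*(-33)) = 38/(-3 + 180) - (1062 + 33) = 38/177 - 1*1095 = (1/177)*38 - 1095 = 38/177 - 1095 = -193777/177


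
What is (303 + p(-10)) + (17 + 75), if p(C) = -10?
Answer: 385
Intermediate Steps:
(303 + p(-10)) + (17 + 75) = (303 - 10) + (17 + 75) = 293 + 92 = 385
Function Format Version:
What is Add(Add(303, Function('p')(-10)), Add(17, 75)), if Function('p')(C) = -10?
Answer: 385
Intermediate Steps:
Add(Add(303, Function('p')(-10)), Add(17, 75)) = Add(Add(303, -10), Add(17, 75)) = Add(293, 92) = 385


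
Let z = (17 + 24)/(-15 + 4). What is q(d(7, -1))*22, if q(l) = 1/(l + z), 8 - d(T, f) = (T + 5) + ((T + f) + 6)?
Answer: -242/217 ≈ -1.1152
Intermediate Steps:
z = -41/11 (z = 41/(-11) = 41*(-1/11) = -41/11 ≈ -3.7273)
d(T, f) = -3 - f - 2*T (d(T, f) = 8 - ((T + 5) + ((T + f) + 6)) = 8 - ((5 + T) + (6 + T + f)) = 8 - (11 + f + 2*T) = 8 + (-11 - f - 2*T) = -3 - f - 2*T)
q(l) = 1/(-41/11 + l) (q(l) = 1/(l - 41/11) = 1/(-41/11 + l))
q(d(7, -1))*22 = (11/(-41 + 11*(-3 - 1*(-1) - 2*7)))*22 = (11/(-41 + 11*(-3 + 1 - 14)))*22 = (11/(-41 + 11*(-16)))*22 = (11/(-41 - 176))*22 = (11/(-217))*22 = (11*(-1/217))*22 = -11/217*22 = -242/217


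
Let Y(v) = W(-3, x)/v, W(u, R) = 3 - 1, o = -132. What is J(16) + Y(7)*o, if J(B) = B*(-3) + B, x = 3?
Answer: -488/7 ≈ -69.714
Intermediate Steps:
W(u, R) = 2
Y(v) = 2/v
J(B) = -2*B (J(B) = -3*B + B = -2*B)
J(16) + Y(7)*o = -2*16 + (2/7)*(-132) = -32 + (2*(⅐))*(-132) = -32 + (2/7)*(-132) = -32 - 264/7 = -488/7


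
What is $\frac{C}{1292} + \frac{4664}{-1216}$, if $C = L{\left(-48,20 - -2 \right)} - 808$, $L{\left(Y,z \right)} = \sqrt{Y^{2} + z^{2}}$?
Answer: $- \frac{11527}{2584} + \frac{\sqrt{697}}{646} \approx -4.42$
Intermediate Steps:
$C = -808 + 2 \sqrt{697}$ ($C = \sqrt{\left(-48\right)^{2} + \left(20 - -2\right)^{2}} - 808 = \sqrt{2304 + \left(20 + 2\right)^{2}} - 808 = \sqrt{2304 + 22^{2}} - 808 = \sqrt{2304 + 484} - 808 = \sqrt{2788} - 808 = 2 \sqrt{697} - 808 = -808 + 2 \sqrt{697} \approx -755.2$)
$\frac{C}{1292} + \frac{4664}{-1216} = \frac{-808 + 2 \sqrt{697}}{1292} + \frac{4664}{-1216} = \left(-808 + 2 \sqrt{697}\right) \frac{1}{1292} + 4664 \left(- \frac{1}{1216}\right) = \left(- \frac{202}{323} + \frac{\sqrt{697}}{646}\right) - \frac{583}{152} = - \frac{11527}{2584} + \frac{\sqrt{697}}{646}$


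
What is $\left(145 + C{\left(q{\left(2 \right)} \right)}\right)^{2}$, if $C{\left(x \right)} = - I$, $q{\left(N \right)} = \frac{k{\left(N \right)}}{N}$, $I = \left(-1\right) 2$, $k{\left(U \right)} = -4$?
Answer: $21609$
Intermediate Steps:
$I = -2$
$q{\left(N \right)} = - \frac{4}{N}$
$C{\left(x \right)} = 2$ ($C{\left(x \right)} = \left(-1\right) \left(-2\right) = 2$)
$\left(145 + C{\left(q{\left(2 \right)} \right)}\right)^{2} = \left(145 + 2\right)^{2} = 147^{2} = 21609$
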